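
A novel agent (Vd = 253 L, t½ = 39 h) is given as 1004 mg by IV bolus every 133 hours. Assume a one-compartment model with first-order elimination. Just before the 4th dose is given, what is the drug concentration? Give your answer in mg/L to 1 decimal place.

f = (1/2)^(τ/t½) = (1/2)^(133/39) ≈ 0.0941.
C₀ = D/Vd = 1004/253 ≈ 3.968 mg/L.
Before the 4th dose, 3 doses have been given. Superposition: Cmin = C₀·(f + f² + … + f^3).
≈ 3.968 × (0.0941 + 0.0089 + 0.0008) ≈ 3.968 × 0.1038 ≈ 0.412 mg/L.

0.4 mg/L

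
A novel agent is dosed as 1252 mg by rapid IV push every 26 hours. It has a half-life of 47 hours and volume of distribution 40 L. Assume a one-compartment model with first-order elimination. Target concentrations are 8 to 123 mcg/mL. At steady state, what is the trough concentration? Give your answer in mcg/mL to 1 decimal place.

τ/t½ = 26/47 ≈ 0.55319, so fraction remaining f = (1/2)^(26/47) ≈ 0.6815.
Accumulation ratio R = 1/(1 − f) ≈ 1/0.3185 ≈ 3.1397.
Single-dose peak C₀ = D/Vd = 1252/40 ≈ 31.300 mcg/mL.
Steady-state peak Cmax,ss = C₀·R ≈ 31.300 × 3.1397 ≈ 98.273 mcg/mL.
One interval later, Cmin,ss = Cmax,ss·e^(−kτ) ≈ 98.273 × 0.6815 ≈ 66.973 mcg/mL.
Trough 67.0 mcg/mL vs MEC 8 mcg/mL: adequate.

67.0 mcg/mL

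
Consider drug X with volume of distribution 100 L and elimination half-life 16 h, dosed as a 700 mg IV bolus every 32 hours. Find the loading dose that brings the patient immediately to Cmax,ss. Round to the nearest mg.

f = (1/2)^(32/16) ≈ 0.250000; accumulation ratio R = 1/(1−f) ≈ 1.33333.
Loading dose to hit Cmax,ss on first dose: D_load = D_maint·R ≈ 700 × 1.33333 ≈ 933.33 mg.

933 mg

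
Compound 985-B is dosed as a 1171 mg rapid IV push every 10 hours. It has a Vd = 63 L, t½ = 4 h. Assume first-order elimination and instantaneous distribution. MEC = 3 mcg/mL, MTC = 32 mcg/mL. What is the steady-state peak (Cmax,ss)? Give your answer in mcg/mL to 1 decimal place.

22.6 mcg/mL

Over one 10-h interval, 10/4 ≈ 2.5 half-lives elapse, leaving f ≈ 0.1768 of each dose.
Accumulation ratio R = 1/(1 − f) ≈ 1/0.8232 ≈ 1.2148.
Single-dose peak C₀ = D/Vd = 1171/63 ≈ 18.587 mcg/mL.
Cmax,ss = C₀/(1 − f) ≈ 18.587/0.8232 ≈ 22.579 mcg/mL.
Peak 22.6 mcg/mL vs MTC 32 mcg/mL: below toxic threshold.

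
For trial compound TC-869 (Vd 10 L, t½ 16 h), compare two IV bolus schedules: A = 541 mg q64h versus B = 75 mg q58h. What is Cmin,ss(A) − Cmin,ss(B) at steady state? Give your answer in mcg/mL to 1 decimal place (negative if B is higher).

Regimen A: f = (1/2)^(64/16) ≈ 0.0625; Cmin,ss = (541/10)·f/(1−f) ≈ 3.607 mcg/mL.
Regimen B: f = (1/2)^(58/16) ≈ 0.0811; Cmin,ss = (75/10)·f/(1−f) ≈ 0.662 mcg/mL.
Difference ≈ 3.607 − 0.662 ≈ 2.945 mcg/mL.

2.9 mcg/mL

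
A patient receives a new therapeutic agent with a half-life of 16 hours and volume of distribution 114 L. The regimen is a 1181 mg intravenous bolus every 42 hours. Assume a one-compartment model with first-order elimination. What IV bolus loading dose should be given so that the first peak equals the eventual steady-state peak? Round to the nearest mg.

1409 mg

f = (1/2)^(42/16) ≈ 0.162105; accumulation ratio R = 1/(1−f) ≈ 1.19347.
Loading dose to hit Cmax,ss on first dose: D_load = D_maint·R ≈ 1181 × 1.19347 ≈ 1409.49 mg.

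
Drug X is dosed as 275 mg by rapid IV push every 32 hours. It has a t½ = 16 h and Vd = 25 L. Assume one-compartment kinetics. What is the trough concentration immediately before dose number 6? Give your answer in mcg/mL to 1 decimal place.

3.7 mcg/mL

f = (1/2)^(τ/t½) = (1/2)^(32/16) ≈ 0.2500.
C₀ = D/Vd = 275/25 ≈ 11.000 mcg/mL.
Before the 6th dose, 5 doses have been given. Superposition: Cmin = C₀·(f + f² + … + f^5).
≈ 11.000 × (0.2500 + 0.0625 + 0.0156 + 0.0039 + 0.0010) ≈ 11.000 × 0.3330 ≈ 3.663 mcg/mL.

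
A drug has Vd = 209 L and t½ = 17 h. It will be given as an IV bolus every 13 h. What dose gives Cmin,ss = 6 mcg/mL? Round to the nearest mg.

τ/t½ = 13/17 ≈ 0.76471, so f = (1/2)^(13/17) ≈ 0.588573.
Cmin,ss = (D/Vd)·f/(1−f), so D = Cmin,ss·Vd·(1−f)/f.
D = 6 × 209 × (1−f)/f ≈ 6 × 209 × 0.69902 ≈ 876.57 mg.

877 mg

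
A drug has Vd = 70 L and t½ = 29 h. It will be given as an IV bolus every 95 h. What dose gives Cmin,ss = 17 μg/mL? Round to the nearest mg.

10336 mg

τ/t½ = 95/29 ≈ 3.2759, so f = (1/2)^(95/29) ≈ 0.103245.
Cmin,ss = (D/Vd)·f/(1−f), so D = Cmin,ss·Vd·(1−f)/f.
D = 17 × 70 × (1−f)/f ≈ 17 × 70 × 8.68570 ≈ 10335.98 mg.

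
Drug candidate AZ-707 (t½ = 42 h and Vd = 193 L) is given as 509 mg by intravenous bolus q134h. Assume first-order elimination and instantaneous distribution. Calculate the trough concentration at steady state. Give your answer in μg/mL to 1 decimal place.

0.3 μg/mL

τ/t½ = 134/42 ≈ 3.1905, so fraction remaining f = (1/2)^(134/42) ≈ 0.1095.
Accumulation ratio R = 1/(1 − f) ≈ 1/0.8905 ≈ 1.1230.
Each bolus raises the concentration by D/Vd = 509/193 ≈ 2.637 μg/mL.
Cmax,ss = C₀/(1 − f) ≈ 2.637/0.8905 ≈ 2.961 μg/mL.
One interval later, Cmin,ss = Cmax,ss·e^(−kτ) ≈ 2.961 × 0.1095 ≈ 0.324 μg/mL.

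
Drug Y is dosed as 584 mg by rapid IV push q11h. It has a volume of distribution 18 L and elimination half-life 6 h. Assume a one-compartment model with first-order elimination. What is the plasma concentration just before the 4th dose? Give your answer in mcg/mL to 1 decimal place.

f = (1/2)^(τ/t½) = (1/2)^(11/6) ≈ 0.2806.
C₀ = D/Vd = 584/18 ≈ 32.444 mcg/mL.
Before the 4th dose, 3 doses have been given. Superposition: Cmin = C₀·(f + f² + … + f^3).
≈ 32.444 × (0.2806 + 0.0787 + 0.0221) ≈ 32.444 × 0.3814 ≈ 12.374 mcg/mL.

12.4 mcg/mL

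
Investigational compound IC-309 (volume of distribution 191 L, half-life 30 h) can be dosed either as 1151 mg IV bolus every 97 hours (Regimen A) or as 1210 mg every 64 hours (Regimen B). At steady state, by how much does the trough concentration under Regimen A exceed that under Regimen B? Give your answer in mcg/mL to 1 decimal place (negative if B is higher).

Regimen A: f = (1/2)^(97/30) ≈ 0.1063; Cmin,ss = (1151/191)·f/(1−f) ≈ 0.717 mcg/mL.
Regimen B: f = (1/2)^(64/30) ≈ 0.2279; Cmin,ss = (1210/191)·f/(1−f) ≈ 1.870 mcg/mL.
Difference ≈ 0.717 − 1.870 ≈ -1.153 mcg/mL.

-1.2 mcg/mL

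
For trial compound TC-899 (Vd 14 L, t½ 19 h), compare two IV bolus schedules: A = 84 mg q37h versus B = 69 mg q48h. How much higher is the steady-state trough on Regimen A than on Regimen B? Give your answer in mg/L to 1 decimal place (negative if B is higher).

1.1 mg/L

Regimen A: f = (1/2)^(37/19) ≈ 0.2593; Cmin,ss = (84/14)·f/(1−f) ≈ 2.100 mg/L.
Regimen B: f = (1/2)^(48/19) ≈ 0.1736; Cmin,ss = (69/14)·f/(1−f) ≈ 1.035 mg/L.
Difference ≈ 2.100 − 1.035 ≈ 1.065 mg/L.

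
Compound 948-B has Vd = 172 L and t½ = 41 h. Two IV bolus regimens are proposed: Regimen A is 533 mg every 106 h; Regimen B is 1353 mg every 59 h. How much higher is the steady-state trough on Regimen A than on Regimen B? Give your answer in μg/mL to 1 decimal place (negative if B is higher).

-4.0 μg/mL

Regimen A: f = (1/2)^(106/41) ≈ 0.1666; Cmin,ss = (533/172)·f/(1−f) ≈ 0.619 μg/mL.
Regimen B: f = (1/2)^(59/41) ≈ 0.3688; Cmin,ss = (1353/172)·f/(1−f) ≈ 4.596 μg/mL.
Difference ≈ 0.619 − 4.596 ≈ -3.977 μg/mL.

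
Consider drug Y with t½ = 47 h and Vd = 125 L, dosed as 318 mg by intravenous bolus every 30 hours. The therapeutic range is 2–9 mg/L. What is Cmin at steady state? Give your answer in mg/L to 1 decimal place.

k = ln2/t½ = ln2/47 ≈ 0.014748 h⁻¹; fraction remaining f = e^(−kτ) = e^(−0.014748×30) ≈ 0.6425.
Each bolus raises the concentration by D/Vd = 318/125 ≈ 2.544 mg/L.
Steady-state trough Cmin,ss = C₀·f/(1−f) ≈ 2.544 × 0.6425/0.3575 ≈ 4.572 mg/L.
Trough 4.6 mg/L vs MEC 2 mg/L: adequate.

4.6 mg/L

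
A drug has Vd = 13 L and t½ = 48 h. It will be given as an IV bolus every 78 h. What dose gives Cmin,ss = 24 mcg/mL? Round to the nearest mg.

τ/t½ = 78/48 ≈ 1.625, so f = (1/2)^(78/48) ≈ 0.324210.
Cmin,ss = (D/Vd)·f/(1−f), so D = Cmin,ss·Vd·(1−f)/f.
D = 24 × 13 × (1−f)/f ≈ 24 × 13 × 2.08442 ≈ 650.34 mg.

650 mg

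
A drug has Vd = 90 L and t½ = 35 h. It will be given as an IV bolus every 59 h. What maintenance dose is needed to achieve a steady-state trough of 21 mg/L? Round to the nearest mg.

4190 mg

τ/t½ = 59/35 ≈ 1.6857, so f = (1/2)^(59/35) ≈ 0.310849.
Cmin,ss = (D/Vd)·f/(1−f), so D = Cmin,ss·Vd·(1−f)/f.
D = 21 × 90 × (1−f)/f ≈ 21 × 90 × 2.21700 ≈ 4190.13 mg.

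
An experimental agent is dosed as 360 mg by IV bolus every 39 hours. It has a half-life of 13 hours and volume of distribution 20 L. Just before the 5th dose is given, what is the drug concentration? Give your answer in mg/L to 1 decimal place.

f = (1/2)^(τ/t½) = (1/2)^(39/13) ≈ 0.1250.
C₀ = D/Vd = 360/20 ≈ 18.000 mg/L.
Before the 5th dose, 4 doses have been given. Superposition: Cmin = C₀·(f + f² + … + f^4).
≈ 18.000 × (0.1250 + 0.0156 + 0.0020 + 0.0002) ≈ 18.000 × 0.1428 ≈ 2.570 mg/L.

2.6 mg/L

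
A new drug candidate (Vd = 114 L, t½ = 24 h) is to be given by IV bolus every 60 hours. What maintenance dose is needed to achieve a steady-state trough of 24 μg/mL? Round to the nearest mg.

τ/t½ = 60/24 ≈ 2.5, so f = (1/2)^(60/24) ≈ 0.176777.
Cmin,ss = (D/Vd)·f/(1−f), so D = Cmin,ss·Vd·(1−f)/f.
D = 24 × 114 × (1−f)/f ≈ 24 × 114 × 4.65684 ≈ 12741.11 mg.

12741 mg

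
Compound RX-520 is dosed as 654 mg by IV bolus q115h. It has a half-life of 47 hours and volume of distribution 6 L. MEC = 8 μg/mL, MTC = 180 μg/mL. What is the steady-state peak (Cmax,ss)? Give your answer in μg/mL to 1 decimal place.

133.5 μg/mL

τ/t½ = 115/47 ≈ 2.4468, so fraction remaining f = (1/2)^(115/47) ≈ 0.1834.
At steady state, accumulation factor R = 1/(1 − e^(−kτ)) ≈ 1.2246.
Each bolus raises the concentration by D/Vd = 654/6 ≈ 109.000 μg/mL.
Steady-state peak Cmax,ss = C₀·R ≈ 109.000 × 1.2246 ≈ 133.481 μg/mL.
Peak 133.5 μg/mL vs MTC 180 μg/mL: below toxic threshold.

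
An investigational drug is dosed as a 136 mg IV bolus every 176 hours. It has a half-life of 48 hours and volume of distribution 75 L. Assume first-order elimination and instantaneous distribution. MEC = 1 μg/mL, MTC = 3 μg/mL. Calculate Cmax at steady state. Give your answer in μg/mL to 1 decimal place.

k = ln2/t½ = ln2/48 ≈ 0.014441 h⁻¹; fraction remaining f = e^(−kτ) = e^(−0.014441×176) ≈ 0.0787.
At steady state, accumulation factor R = 1/(1 − e^(−kτ)) ≈ 1.0854.
Single-dose peak C₀ = D/Vd = 136/75 ≈ 1.813 μg/mL.
Steady-state peak Cmax,ss = C₀·R ≈ 1.813 × 1.0854 ≈ 1.968 μg/mL.
Peak 2.0 μg/mL vs MTC 3 μg/mL: below toxic threshold.

2.0 μg/mL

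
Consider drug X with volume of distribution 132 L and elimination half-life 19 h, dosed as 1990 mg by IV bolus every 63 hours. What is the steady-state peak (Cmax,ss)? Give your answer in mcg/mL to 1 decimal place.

k = ln2/t½ = ln2/19 ≈ 0.036481 h⁻¹; fraction remaining f = e^(−kτ) = e^(−0.036481×63) ≈ 0.1004.
At steady state, accumulation factor R = 1/(1 − e^(−kτ)) ≈ 1.1116.
Each bolus raises the concentration by D/Vd = 1990/132 ≈ 15.076 mcg/mL.
Steady-state peak Cmax,ss = C₀·R ≈ 15.076 × 1.1116 ≈ 16.758 mcg/mL.

16.8 mcg/mL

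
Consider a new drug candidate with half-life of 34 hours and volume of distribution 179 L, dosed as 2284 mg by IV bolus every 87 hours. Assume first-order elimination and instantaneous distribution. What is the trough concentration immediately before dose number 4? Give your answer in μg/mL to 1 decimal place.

f = (1/2)^(τ/t½) = (1/2)^(87/34) ≈ 0.1697.
C₀ = D/Vd = 2284/179 ≈ 12.760 μg/mL.
Before the 4th dose, 3 doses have been given. Superposition: Cmin = C₀·(f + f² + … + f^3).
≈ 12.760 × (0.1697 + 0.0288 + 0.0049) ≈ 12.760 × 0.2034 ≈ 2.595 μg/mL.

2.6 μg/mL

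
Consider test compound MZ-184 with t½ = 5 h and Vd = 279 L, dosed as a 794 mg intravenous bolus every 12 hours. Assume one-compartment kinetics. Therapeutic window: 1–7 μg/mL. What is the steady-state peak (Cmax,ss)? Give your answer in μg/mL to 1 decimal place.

τ/t½ = 12/5 ≈ 2.4, so fraction remaining f = (1/2)^(12/5) ≈ 0.1895.
Accumulation ratio R = 1/(1 − f) ≈ 1/0.8105 ≈ 1.2338.
Each bolus raises the concentration by D/Vd = 794/279 ≈ 2.846 μg/mL.
Steady-state peak Cmax,ss = C₀·R ≈ 2.846 × 1.2338 ≈ 3.511 μg/mL.
Peak 3.5 μg/mL vs MTC 7 μg/mL: below toxic threshold.

3.5 μg/mL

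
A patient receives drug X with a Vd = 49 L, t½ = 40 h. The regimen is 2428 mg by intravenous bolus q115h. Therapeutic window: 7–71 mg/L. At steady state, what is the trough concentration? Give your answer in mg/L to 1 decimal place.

7.8 mg/L

Over one 115-h interval, 115/40 ≈ 2.875 half-lives elapse, leaving f ≈ 0.1363 of each dose.
At steady state, accumulation factor R = 1/(1 − e^(−kτ)) ≈ 1.1578.
Single-dose peak C₀ = D/Vd = 2428/49 ≈ 49.551 mg/L.
Cmax,ss = C₀/(1 − f) ≈ 49.551/0.8637 ≈ 57.371 mg/L.
Steady-state trough Cmin,ss = Cmax,ss·f ≈ 57.371 × 0.1363 ≈ 7.820 mg/L.
Trough 7.8 mg/L vs MEC 7 mg/L: adequate.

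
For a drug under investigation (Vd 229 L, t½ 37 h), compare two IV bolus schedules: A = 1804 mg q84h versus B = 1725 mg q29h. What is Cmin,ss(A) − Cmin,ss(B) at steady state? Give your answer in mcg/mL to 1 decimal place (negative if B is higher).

Regimen A: f = (1/2)^(84/37) ≈ 0.2073; Cmin,ss = (1804/229)·f/(1−f) ≈ 2.060 mcg/mL.
Regimen B: f = (1/2)^(29/37) ≈ 0.5808; Cmin,ss = (1725/229)·f/(1−f) ≈ 10.437 mcg/mL.
Difference ≈ 2.060 − 10.437 ≈ -8.377 mcg/mL.

-8.4 mcg/mL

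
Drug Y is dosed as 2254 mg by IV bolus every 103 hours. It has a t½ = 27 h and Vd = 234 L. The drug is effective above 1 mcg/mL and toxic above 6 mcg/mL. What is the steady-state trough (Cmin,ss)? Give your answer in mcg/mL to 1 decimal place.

k = ln2/t½ = ln2/27 ≈ 0.025672 h⁻¹; fraction remaining f = e^(−kτ) = e^(−0.025672×103) ≈ 0.0711.
At steady state, accumulation factor R = 1/(1 − e^(−kτ)) ≈ 1.0765.
Single-dose peak C₀ = D/Vd = 2254/234 ≈ 9.632 mcg/mL.
Steady-state peak Cmax,ss = C₀·R ≈ 9.632 × 1.0765 ≈ 10.369 mcg/mL.
Steady-state trough Cmin,ss = Cmax,ss·f ≈ 10.369 × 0.0711 ≈ 0.737 mcg/mL.
Trough 0.7 mcg/mL vs MEC 1 mcg/mL: subtherapeutic.

0.7 mcg/mL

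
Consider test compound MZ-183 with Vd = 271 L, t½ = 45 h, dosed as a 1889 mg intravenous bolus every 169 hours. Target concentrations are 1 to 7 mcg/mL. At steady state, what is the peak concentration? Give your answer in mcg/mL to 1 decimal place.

τ/t½ = 169/45 ≈ 3.7556, so fraction remaining f = (1/2)^(169/45) ≈ 0.0740.
Accumulation ratio R = 1/(1 − f) ≈ 1/0.9260 ≈ 1.0799.
Single-dose peak C₀ = D/Vd = 1889/271 ≈ 6.970 mcg/mL.
Steady-state peak Cmax,ss = C₀·R ≈ 6.970 × 1.0799 ≈ 7.527 mcg/mL.
Peak 7.5 mcg/mL vs MTC 7 mcg/mL: exceeds toxic threshold.

7.5 mcg/mL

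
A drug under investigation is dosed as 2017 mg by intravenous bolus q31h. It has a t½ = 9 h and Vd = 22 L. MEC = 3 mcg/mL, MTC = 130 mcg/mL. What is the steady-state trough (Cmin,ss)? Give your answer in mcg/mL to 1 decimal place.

k = ln2/t½ = ln2/9 ≈ 0.077016 h⁻¹; fraction remaining f = e^(−kτ) = e^(−0.077016×31) ≈ 0.0919.
Accumulation ratio R = 1/(1 − f) ≈ 1/0.9081 ≈ 1.1012.
Each bolus raises the concentration by D/Vd = 2017/22 ≈ 91.682 mcg/mL.
Steady-state peak Cmax,ss = C₀·R ≈ 91.682 × 1.1012 ≈ 100.960 mcg/mL.
One interval later, Cmin,ss = Cmax,ss·e^(−kτ) ≈ 100.960 × 0.0919 ≈ 9.278 mcg/mL.
Trough 9.3 mcg/mL vs MEC 3 mcg/mL: adequate.

9.3 mcg/mL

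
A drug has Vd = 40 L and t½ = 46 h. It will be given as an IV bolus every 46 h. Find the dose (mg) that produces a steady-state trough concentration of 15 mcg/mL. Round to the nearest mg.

τ/t½ = 46/46 ≈ 1, so f = (1/2)^(46/46) ≈ 0.500000.
Cmin,ss = (D/Vd)·f/(1−f), so D = Cmin,ss·Vd·(1−f)/f.
D = 15 × 40 × (1−f)/f ≈ 15 × 40 × 1.00000 ≈ 600.00 mg.

600 mg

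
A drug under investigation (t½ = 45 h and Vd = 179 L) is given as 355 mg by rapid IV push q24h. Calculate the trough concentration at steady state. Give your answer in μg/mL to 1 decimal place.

4.4 μg/mL

τ/t½ = 24/45 ≈ 0.53333, so fraction remaining f = (1/2)^(24/45) ≈ 0.6910.
Single-dose peak C₀ = D/Vd = 355/179 ≈ 1.983 μg/mL.
Steady-state trough Cmin,ss = C₀·f/(1−f) ≈ 1.983 × 0.6910/0.3090 ≈ 4.434 μg/mL.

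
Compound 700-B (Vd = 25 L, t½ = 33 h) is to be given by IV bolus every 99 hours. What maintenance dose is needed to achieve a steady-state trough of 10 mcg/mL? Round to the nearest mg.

τ/t½ = 99/33 ≈ 3, so f = (1/2)^(99/33) ≈ 0.125000.
Cmin,ss = (D/Vd)·f/(1−f), so D = Cmin,ss·Vd·(1−f)/f.
D = 10 × 25 × (1−f)/f ≈ 10 × 25 × 7.00000 ≈ 1750.00 mg.

1750 mg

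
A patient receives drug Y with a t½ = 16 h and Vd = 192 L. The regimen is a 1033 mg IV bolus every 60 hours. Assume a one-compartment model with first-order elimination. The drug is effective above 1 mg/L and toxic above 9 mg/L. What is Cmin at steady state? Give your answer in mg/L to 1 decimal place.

Over one 60-h interval, 60/16 ≈ 3.75 half-lives elapse, leaving f ≈ 0.0743 of each dose.
At steady state, accumulation factor R = 1/(1 − e^(−kτ)) ≈ 1.0803.
Each bolus raises the concentration by D/Vd = 1033/192 ≈ 5.380 mg/L.
Cmax,ss = C₀/(1 − f) ≈ 5.380/0.9257 ≈ 5.812 mg/L.
One interval later, Cmin,ss = Cmax,ss·e^(−kτ) ≈ 5.812 × 0.0743 ≈ 0.432 mg/L.
Trough 0.4 mg/L vs MEC 1 mg/L: subtherapeutic.

0.4 mg/L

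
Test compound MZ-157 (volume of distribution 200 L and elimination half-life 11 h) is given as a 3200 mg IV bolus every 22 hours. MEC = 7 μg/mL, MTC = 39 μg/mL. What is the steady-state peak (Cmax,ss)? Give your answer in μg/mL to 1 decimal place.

21.3 μg/mL

τ = 22 h = 2 half-lives, so f = (1/2)^2 = 0.25.
At steady state, R = 1/(1 − 0.25) = 4/3.
Single-dose peak C₀ = D/Vd = 3200/200 = 16 μg/mL.
Steady-state peak Cmax,ss = C₀·R = 16 × 4/3 ≈ 21.333 μg/mL.
Peak 21.3 μg/mL vs MTC 39 μg/mL: below toxic threshold.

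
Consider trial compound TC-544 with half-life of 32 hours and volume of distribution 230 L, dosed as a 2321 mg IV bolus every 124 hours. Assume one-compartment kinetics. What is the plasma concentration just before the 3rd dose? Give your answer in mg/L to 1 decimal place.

0.7 mg/L

f = (1/2)^(τ/t½) = (1/2)^(124/32) ≈ 0.0682.
C₀ = D/Vd = 2321/230 ≈ 10.091 mg/L.
Before the 3rd dose, 2 doses have been given. Superposition: Cmin = C₀·(f + f²).
≈ 10.091 × (0.0682 + 0.0047) ≈ 10.091 × 0.0729 ≈ 0.736 mg/L.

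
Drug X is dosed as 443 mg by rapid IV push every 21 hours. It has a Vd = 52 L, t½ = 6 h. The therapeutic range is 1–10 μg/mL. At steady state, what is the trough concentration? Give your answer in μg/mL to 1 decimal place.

k = ln2/t½ = ln2/6 ≈ 0.115525 h⁻¹; fraction remaining f = e^(−kτ) = e^(−0.115525×21) ≈ 0.0884.
At steady state, accumulation factor R = 1/(1 − e^(−kτ)) ≈ 1.0970.
Single-dose peak C₀ = D/Vd = 443/52 ≈ 8.519 μg/mL.
Steady-state peak Cmax,ss = C₀·R ≈ 8.519 × 1.0970 ≈ 9.345 μg/mL.
Steady-state trough Cmin,ss = Cmax,ss·f ≈ 9.345 × 0.0884 ≈ 0.826 μg/mL.
Trough 0.8 μg/mL vs MEC 1 μg/mL: subtherapeutic.

0.8 μg/mL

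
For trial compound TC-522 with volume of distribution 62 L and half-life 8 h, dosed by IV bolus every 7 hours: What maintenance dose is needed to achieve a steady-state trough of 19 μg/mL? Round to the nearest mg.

τ/t½ = 7/8 ≈ 0.875, so f = (1/2)^(7/8) ≈ 0.545254.
Cmin,ss = (D/Vd)·f/(1−f), so D = Cmin,ss·Vd·(1−f)/f.
D = 19 × 62 × (1−f)/f ≈ 19 × 62 × 0.83401 ≈ 982.46 mg.

982 mg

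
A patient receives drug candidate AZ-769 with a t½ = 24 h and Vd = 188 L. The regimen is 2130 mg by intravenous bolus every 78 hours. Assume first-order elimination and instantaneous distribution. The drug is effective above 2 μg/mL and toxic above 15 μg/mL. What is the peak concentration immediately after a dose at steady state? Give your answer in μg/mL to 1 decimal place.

12.7 μg/mL

τ/t½ = 78/24 ≈ 3.25, so fraction remaining f = (1/2)^(78/24) ≈ 0.1051.
At steady state, accumulation factor R = 1/(1 − e^(−kτ)) ≈ 1.1174.
Single-dose peak C₀ = D/Vd = 2130/188 ≈ 11.330 μg/mL.
Steady-state peak Cmax,ss = C₀·R ≈ 11.330 × 1.1174 ≈ 12.660 μg/mL.
Peak 12.7 μg/mL vs MTC 15 μg/mL: below toxic threshold.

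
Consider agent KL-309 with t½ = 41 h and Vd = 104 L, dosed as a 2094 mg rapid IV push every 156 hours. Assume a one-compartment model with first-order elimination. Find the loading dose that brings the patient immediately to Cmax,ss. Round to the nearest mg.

f = (1/2)^(156/41) ≈ 0.071551; accumulation ratio R = 1/(1−f) ≈ 1.07707.
Loading dose to hit Cmax,ss on first dose: D_load = D_maint·R ≈ 2094 × 1.07707 ≈ 2255.38 mg.

2255 mg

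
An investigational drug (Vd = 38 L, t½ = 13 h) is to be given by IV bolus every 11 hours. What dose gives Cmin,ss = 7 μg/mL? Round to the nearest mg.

212 mg

τ/t½ = 11/13 ≈ 0.84615, so f = (1/2)^(11/13) ≈ 0.556266.
Cmin,ss = (D/Vd)·f/(1−f), so D = Cmin,ss·Vd·(1−f)/f.
D = 7 × 38 × (1−f)/f ≈ 7 × 38 × 0.79770 ≈ 212.19 mg.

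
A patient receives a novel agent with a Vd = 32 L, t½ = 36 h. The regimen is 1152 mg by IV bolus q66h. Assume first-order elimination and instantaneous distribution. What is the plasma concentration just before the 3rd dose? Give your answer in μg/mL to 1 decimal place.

12.9 μg/mL

f = (1/2)^(τ/t½) = (1/2)^(66/36) ≈ 0.2806.
C₀ = D/Vd = 1152/32 ≈ 36.000 μg/mL.
Before the 3rd dose, 2 doses have been given. Superposition: Cmin = C₀·(f + f²).
≈ 36.000 × (0.2806 + 0.0787) ≈ 36.000 × 0.3593 ≈ 12.935 μg/mL.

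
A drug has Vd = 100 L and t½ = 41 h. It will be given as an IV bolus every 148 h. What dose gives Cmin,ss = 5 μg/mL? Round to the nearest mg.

τ/t½ = 148/41 ≈ 3.6098, so f = (1/2)^(148/41) ≈ 0.081913.
Cmin,ss = (D/Vd)·f/(1−f), so D = Cmin,ss·Vd·(1−f)/f.
D = 5 × 100 × (1−f)/f ≈ 5 × 100 × 11.20807 ≈ 5604.03 mg.

5604 mg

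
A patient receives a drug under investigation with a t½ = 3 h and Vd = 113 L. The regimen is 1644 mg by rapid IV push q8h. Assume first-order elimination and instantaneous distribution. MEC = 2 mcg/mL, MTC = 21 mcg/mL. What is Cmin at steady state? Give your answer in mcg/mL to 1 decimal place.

Over one 8-h interval, 8/3 ≈ 2.6667 half-lives elapse, leaving f ≈ 0.1575 of each dose.
Single-dose peak C₀ = D/Vd = 1644/113 ≈ 14.549 mcg/mL.
Steady-state trough Cmin,ss = C₀·f/(1−f) ≈ 14.549 × 0.1575/0.8425 ≈ 2.720 mcg/mL.
Trough 2.7 mcg/mL vs MEC 2 mcg/mL: adequate.

2.7 mcg/mL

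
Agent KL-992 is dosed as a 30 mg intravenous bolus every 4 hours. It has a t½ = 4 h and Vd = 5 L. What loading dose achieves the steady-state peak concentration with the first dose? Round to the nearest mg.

f = (1/2)^(4/4) ≈ 0.500000; accumulation ratio R = 1/(1−f) ≈ 2.00000.
Loading dose to hit Cmax,ss on first dose: D_load = D_maint·R ≈ 30 × 2.00000 ≈ 60.00 mg.

60 mg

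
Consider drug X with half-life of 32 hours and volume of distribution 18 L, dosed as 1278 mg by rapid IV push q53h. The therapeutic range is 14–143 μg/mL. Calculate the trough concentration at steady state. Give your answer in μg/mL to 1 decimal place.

33.0 μg/mL

k = ln2/t½ = ln2/32 ≈ 0.021661 h⁻¹; fraction remaining f = e^(−kτ) = e^(−0.021661×53) ≈ 0.3173.
Accumulation ratio R = 1/(1 − f) ≈ 1/0.6827 ≈ 1.4648.
Single-dose peak C₀ = D/Vd = 1278/18 ≈ 71.000 μg/mL.
Steady-state peak Cmax,ss = C₀·R ≈ 71.000 × 1.4648 ≈ 104.001 μg/mL.
Steady-state trough Cmin,ss = Cmax,ss·f ≈ 104.001 × 0.3173 ≈ 33.000 μg/mL.
Trough 33.0 μg/mL vs MEC 14 μg/mL: adequate.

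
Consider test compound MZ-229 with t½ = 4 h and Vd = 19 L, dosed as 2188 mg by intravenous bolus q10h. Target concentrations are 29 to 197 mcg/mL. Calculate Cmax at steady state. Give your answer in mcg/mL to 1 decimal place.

139.9 mcg/mL

k = ln2/t½ = ln2/4 ≈ 0.173287 h⁻¹; fraction remaining f = e^(−kτ) = e^(−0.173287×10) ≈ 0.1768.
Accumulation ratio R = 1/(1 − f) ≈ 1/0.8232 ≈ 1.2148.
Single-dose peak C₀ = D/Vd = 2188/19 ≈ 115.158 mcg/mL.
Cmax,ss = C₀/(1 − f) ≈ 115.158/0.8232 ≈ 139.891 mcg/mL.
Peak 139.9 mcg/mL vs MTC 197 mcg/mL: below toxic threshold.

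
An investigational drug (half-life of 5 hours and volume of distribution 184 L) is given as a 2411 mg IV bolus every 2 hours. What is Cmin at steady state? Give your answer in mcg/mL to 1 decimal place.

τ/t½ = 2/5 ≈ 0.4, so fraction remaining f = (1/2)^(2/5) ≈ 0.7579.
Single-dose peak C₀ = D/Vd = 2411/184 ≈ 13.103 mcg/mL.
Steady-state trough Cmin,ss = C₀·f/(1−f) ≈ 13.103 × 0.7579/0.2421 ≈ 41.019 mcg/mL.

41.0 mcg/mL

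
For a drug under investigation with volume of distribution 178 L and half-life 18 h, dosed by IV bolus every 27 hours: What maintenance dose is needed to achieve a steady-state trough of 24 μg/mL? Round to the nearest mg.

7811 mg

τ/t½ = 27/18 ≈ 1.5, so f = (1/2)^(27/18) ≈ 0.353553.
Cmin,ss = (D/Vd)·f/(1−f), so D = Cmin,ss·Vd·(1−f)/f.
D = 24 × 178 × (1−f)/f ≈ 24 × 178 × 1.82843 ≈ 7811.05 mg.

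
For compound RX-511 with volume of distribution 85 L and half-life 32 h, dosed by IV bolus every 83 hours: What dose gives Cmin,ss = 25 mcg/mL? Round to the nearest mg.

10703 mg

τ/t½ = 83/32 ≈ 2.5938, so f = (1/2)^(83/32) ≈ 0.165655.
Cmin,ss = (D/Vd)·f/(1−f), so D = Cmin,ss·Vd·(1−f)/f.
D = 25 × 85 × (1−f)/f ≈ 25 × 85 × 5.03664 ≈ 10702.86 mg.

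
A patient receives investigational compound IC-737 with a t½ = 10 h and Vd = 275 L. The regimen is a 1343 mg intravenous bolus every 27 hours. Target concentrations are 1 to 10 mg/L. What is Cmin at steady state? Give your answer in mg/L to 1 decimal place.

0.9 mg/L

τ/t½ = 27/10 ≈ 2.7, so fraction remaining f = (1/2)^(27/10) ≈ 0.1539.
At steady state, accumulation factor R = 1/(1 − e^(−kτ)) ≈ 1.1819.
Each bolus raises the concentration by D/Vd = 1343/275 ≈ 4.884 mg/L.
Steady-state peak Cmax,ss = C₀·R ≈ 4.884 × 1.1819 ≈ 5.772 mg/L.
Steady-state trough Cmin,ss = Cmax,ss·f ≈ 5.772 × 0.1539 ≈ 0.888 mg/L.
Trough 0.9 mg/L vs MEC 1 mg/L: subtherapeutic.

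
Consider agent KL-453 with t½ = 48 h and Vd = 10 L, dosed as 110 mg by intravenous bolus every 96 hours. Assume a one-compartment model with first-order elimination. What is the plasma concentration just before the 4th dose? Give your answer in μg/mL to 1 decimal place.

f = (1/2)^(τ/t½) = (1/2)^(96/48) ≈ 0.2500.
C₀ = D/Vd = 110/10 ≈ 11.000 μg/mL.
Before the 4th dose, 3 doses have been given. Superposition: Cmin = C₀·(f + f² + … + f^3).
≈ 11.000 × (0.2500 + 0.0625 + 0.0156) ≈ 11.000 × 0.3281 ≈ 3.609 μg/mL.

3.6 μg/mL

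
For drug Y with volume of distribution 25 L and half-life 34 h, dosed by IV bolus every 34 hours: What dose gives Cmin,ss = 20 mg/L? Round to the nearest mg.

τ/t½ = 34/34 ≈ 1, so f = (1/2)^(34/34) ≈ 0.500000.
Cmin,ss = (D/Vd)·f/(1−f), so D = Cmin,ss·Vd·(1−f)/f.
D = 20 × 25 × (1−f)/f ≈ 20 × 25 × 1.00000 ≈ 500.00 mg.

500 mg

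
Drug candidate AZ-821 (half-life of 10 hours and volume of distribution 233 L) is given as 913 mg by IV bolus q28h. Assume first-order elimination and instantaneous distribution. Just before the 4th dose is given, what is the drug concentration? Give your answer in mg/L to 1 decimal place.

f = (1/2)^(τ/t½) = (1/2)^(28/10) ≈ 0.1436.
C₀ = D/Vd = 913/233 ≈ 3.918 mg/L.
Before the 4th dose, 3 doses have been given. Superposition: Cmin = C₀·(f + f² + … + f^3).
≈ 3.918 × (0.1436 + 0.0206 + 0.0030) ≈ 3.918 × 0.1672 ≈ 0.655 mg/L.

0.7 mg/L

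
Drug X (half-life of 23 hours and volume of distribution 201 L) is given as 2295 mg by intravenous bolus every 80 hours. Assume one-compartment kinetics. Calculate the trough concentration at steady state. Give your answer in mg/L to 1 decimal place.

Over one 80-h interval, 80/23 ≈ 3.4783 half-lives elapse, leaving f ≈ 0.0897 of each dose.
Accumulation ratio R = 1/(1 − f) ≈ 1/0.9103 ≈ 1.0985.
Each bolus raises the concentration by D/Vd = 2295/201 ≈ 11.418 mg/L.
Cmax,ss = C₀/(1 − f) ≈ 11.418/0.9103 ≈ 12.543 mg/L.
One interval later, Cmin,ss = Cmax,ss·e^(−kτ) ≈ 12.543 × 0.0897 ≈ 1.125 mg/L.

1.1 mg/L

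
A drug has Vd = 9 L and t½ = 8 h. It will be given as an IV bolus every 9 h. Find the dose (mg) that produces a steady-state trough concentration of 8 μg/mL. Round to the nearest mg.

85 mg

τ/t½ = 9/8 ≈ 1.125, so f = (1/2)^(9/8) ≈ 0.458502.
Cmin,ss = (D/Vd)·f/(1−f), so D = Cmin,ss·Vd·(1−f)/f.
D = 8 × 9 × (1−f)/f ≈ 8 × 9 × 1.18102 ≈ 85.03 mg.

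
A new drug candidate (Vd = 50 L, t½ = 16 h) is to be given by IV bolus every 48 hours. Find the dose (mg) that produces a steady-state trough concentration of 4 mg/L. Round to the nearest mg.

τ/t½ = 48/16 ≈ 3, so f = (1/2)^(48/16) ≈ 0.125000.
Cmin,ss = (D/Vd)·f/(1−f), so D = Cmin,ss·Vd·(1−f)/f.
D = 4 × 50 × (1−f)/f ≈ 4 × 50 × 7.00000 ≈ 1400.00 mg.

1400 mg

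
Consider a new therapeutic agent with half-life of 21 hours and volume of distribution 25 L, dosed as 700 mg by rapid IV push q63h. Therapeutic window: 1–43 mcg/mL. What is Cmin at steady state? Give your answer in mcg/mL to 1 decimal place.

4.0 mcg/mL

τ = 63 h = 3 half-lives, so f = (1/2)^3 = 0.125.
Accumulation ratio R = 1/(1 − f) = 1/0.875 = 8/7.
Single-dose peak C₀ = D/Vd = 700/25 = 28 mcg/mL.
Steady-state peak Cmax,ss = C₀·R = 28 × 8/7 ≈ 32.000 mcg/mL.
Steady-state trough Cmin,ss = Cmax,ss·f ≈ 32.000 × 0.125 ≈ 4.000 mcg/mL.
Trough 4.0 mcg/mL vs MEC 1 mcg/mL: adequate.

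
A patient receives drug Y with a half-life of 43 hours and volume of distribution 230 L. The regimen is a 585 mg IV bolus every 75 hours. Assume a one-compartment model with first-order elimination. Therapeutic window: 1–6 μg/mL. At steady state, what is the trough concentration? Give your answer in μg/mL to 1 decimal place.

1.1 μg/mL

Over one 75-h interval, 75/43 ≈ 1.7442 half-lives elapse, leaving f ≈ 0.2985 of each dose.
Accumulation ratio R = 1/(1 − f) ≈ 1/0.7015 ≈ 1.4255.
Each bolus raises the concentration by D/Vd = 585/230 ≈ 2.543 μg/mL.
Steady-state peak Cmax,ss = C₀·R ≈ 2.543 × 1.4255 ≈ 3.625 μg/mL.
One interval later, Cmin,ss = Cmax,ss·e^(−kτ) ≈ 3.625 × 0.2985 ≈ 1.082 μg/mL.
Trough 1.1 μg/mL vs MEC 1 μg/mL: adequate.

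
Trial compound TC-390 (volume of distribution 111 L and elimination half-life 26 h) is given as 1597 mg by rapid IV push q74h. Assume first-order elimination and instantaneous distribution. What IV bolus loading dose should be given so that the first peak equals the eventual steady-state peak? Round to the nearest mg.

1855 mg

f = (1/2)^(74/26) ≈ 0.139066; accumulation ratio R = 1/(1−f) ≈ 1.16153.
Loading dose to hit Cmax,ss on first dose: D_load = D_maint·R ≈ 1597 × 1.16153 ≈ 1854.96 mg.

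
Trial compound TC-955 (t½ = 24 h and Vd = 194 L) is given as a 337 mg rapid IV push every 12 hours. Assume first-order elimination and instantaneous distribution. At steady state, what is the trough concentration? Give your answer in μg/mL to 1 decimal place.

4.2 μg/mL

k = ln2/t½ = ln2/24 ≈ 0.028881 h⁻¹; fraction remaining f = e^(−kτ) = e^(−0.028881×12) ≈ 0.7071.
At steady state, accumulation factor R = 1/(1 − e^(−kτ)) ≈ 3.4141.
Each bolus raises the concentration by D/Vd = 337/194 ≈ 1.737 μg/mL.
Cmax,ss = C₀/(1 − f) ≈ 1.737/0.2929 ≈ 5.930 μg/mL.
Steady-state trough Cmin,ss = Cmax,ss·f ≈ 5.930 × 0.7071 ≈ 4.193 μg/mL.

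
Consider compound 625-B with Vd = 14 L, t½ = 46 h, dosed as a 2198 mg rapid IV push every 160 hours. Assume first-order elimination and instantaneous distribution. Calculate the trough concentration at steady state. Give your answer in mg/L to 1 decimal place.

15.5 mg/L

τ/t½ = 160/46 ≈ 3.4783, so fraction remaining f = (1/2)^(160/46) ≈ 0.0897.
Accumulation ratio R = 1/(1 − f) ≈ 1/0.9103 ≈ 1.0985.
Single-dose peak C₀ = D/Vd = 2198/14 ≈ 157.000 mg/L.
Cmax,ss = C₀/(1 − f) ≈ 157.000/0.9103 ≈ 172.471 mg/L.
One interval later, Cmin,ss = Cmax,ss·e^(−kτ) ≈ 172.471 × 0.0897 ≈ 15.471 mg/L.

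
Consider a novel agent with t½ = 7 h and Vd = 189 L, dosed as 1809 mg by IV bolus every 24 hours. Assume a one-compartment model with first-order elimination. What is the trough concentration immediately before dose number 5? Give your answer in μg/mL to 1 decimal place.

1.0 μg/mL

f = (1/2)^(τ/t½) = (1/2)^(24/7) ≈ 0.0929.
C₀ = D/Vd = 1809/189 ≈ 9.571 μg/mL.
Before the 5th dose, 4 doses have been given. Superposition: Cmin = C₀·(f + f² + … + f^4).
≈ 9.571 × (0.0929 + 0.0086 + 0.0008 + 0.0001) ≈ 9.571 × 0.1024 ≈ 0.980 μg/mL.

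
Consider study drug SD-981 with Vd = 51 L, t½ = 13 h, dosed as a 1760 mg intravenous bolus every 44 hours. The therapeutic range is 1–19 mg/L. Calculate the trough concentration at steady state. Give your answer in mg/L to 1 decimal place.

3.7 mg/L

τ/t½ = 44/13 ≈ 3.3846, so fraction remaining f = (1/2)^(44/13) ≈ 0.0957.
Each bolus raises the concentration by D/Vd = 1760/51 ≈ 34.510 mg/L.
Steady-state trough Cmin,ss = C₀·f/(1−f) ≈ 34.510 × 0.0957/0.9043 ≈ 3.652 mg/L.
Trough 3.7 mg/L vs MEC 1 mg/L: adequate.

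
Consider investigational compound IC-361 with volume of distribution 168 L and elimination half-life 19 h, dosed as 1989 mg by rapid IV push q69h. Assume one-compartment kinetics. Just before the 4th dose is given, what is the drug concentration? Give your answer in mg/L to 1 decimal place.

f = (1/2)^(τ/t½) = (1/2)^(69/19) ≈ 0.0807.
C₀ = D/Vd = 1989/168 ≈ 11.839 mg/L.
Before the 4th dose, 3 doses have been given. Superposition: Cmin = C₀·(f + f² + … + f^3).
≈ 11.839 × (0.0807 + 0.0065 + 0.0005) ≈ 11.839 × 0.0877 ≈ 1.038 mg/L.

1.0 mg/L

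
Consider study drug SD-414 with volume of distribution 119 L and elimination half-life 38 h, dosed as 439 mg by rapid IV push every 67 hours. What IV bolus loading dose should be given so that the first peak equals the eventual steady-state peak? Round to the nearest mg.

f = (1/2)^(67/38) ≈ 0.294603; accumulation ratio R = 1/(1−f) ≈ 1.41764.
Loading dose to hit Cmax,ss on first dose: D_load = D_maint·R ≈ 439 × 1.41764 ≈ 622.34 mg.

622 mg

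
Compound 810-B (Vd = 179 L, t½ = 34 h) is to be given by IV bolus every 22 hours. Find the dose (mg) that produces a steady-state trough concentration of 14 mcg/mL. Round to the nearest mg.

1418 mg

τ/t½ = 22/34 ≈ 0.64706, so f = (1/2)^(22/34) ≈ 0.638581.
Cmin,ss = (D/Vd)·f/(1−f), so D = Cmin,ss·Vd·(1−f)/f.
D = 14 × 179 × (1−f)/f ≈ 14 × 179 × 0.56597 ≈ 1418.32 mg.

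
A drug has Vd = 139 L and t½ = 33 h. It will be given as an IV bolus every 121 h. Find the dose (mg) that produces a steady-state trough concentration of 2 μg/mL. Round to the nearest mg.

3252 mg

τ/t½ = 121/33 ≈ 3.6667, so f = (1/2)^(121/33) ≈ 0.078745.
Cmin,ss = (D/Vd)·f/(1−f), so D = Cmin,ss·Vd·(1−f)/f.
D = 2 × 139 × (1−f)/f ≈ 2 × 139 × 11.69922 ≈ 3252.38 mg.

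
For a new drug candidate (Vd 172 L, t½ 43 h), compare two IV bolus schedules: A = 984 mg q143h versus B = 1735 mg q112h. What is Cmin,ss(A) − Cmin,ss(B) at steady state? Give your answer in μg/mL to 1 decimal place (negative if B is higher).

Regimen A: f = (1/2)^(143/43) ≈ 0.0997; Cmin,ss = (984/172)·f/(1−f) ≈ 0.634 μg/mL.
Regimen B: f = (1/2)^(112/43) ≈ 0.1644; Cmin,ss = (1735/172)·f/(1−f) ≈ 1.985 μg/mL.
Difference ≈ 0.634 − 1.985 ≈ -1.351 μg/mL.

-1.4 μg/mL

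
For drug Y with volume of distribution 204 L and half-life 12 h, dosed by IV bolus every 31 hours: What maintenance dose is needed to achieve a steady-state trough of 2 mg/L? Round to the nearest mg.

2037 mg

τ/t½ = 31/12 ≈ 2.5833, so f = (1/2)^(31/12) ≈ 0.166855.
Cmin,ss = (D/Vd)·f/(1−f), so D = Cmin,ss·Vd·(1−f)/f.
D = 2 × 204 × (1−f)/f ≈ 2 × 204 × 4.99323 ≈ 2037.24 mg.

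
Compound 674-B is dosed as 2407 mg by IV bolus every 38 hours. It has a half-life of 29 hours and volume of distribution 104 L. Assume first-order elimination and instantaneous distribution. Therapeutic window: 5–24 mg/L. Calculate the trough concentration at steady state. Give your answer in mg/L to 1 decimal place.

15.6 mg/L

k = ln2/t½ = ln2/29 ≈ 0.023902 h⁻¹; fraction remaining f = e^(−kτ) = e^(−0.023902×38) ≈ 0.4032.
Single-dose peak C₀ = D/Vd = 2407/104 ≈ 23.144 mg/L.
Steady-state trough Cmin,ss = C₀·f/(1−f) ≈ 23.144 × 0.4032/0.5968 ≈ 15.636 mg/L.
Trough 15.6 mg/L vs MEC 5 mg/L: adequate.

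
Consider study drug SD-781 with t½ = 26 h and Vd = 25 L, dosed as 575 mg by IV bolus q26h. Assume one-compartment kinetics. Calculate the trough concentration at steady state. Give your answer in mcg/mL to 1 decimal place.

23.0 mcg/mL

The dosing interval is 1 half-life, so f = 2^(−1) = 0.5.
At steady state, R = 1/(1 − 0.5) = 2/1.
Single-dose peak C₀ = D/Vd = 575/25 = 23 mcg/mL.
Steady-state peak Cmax,ss = C₀·R = 23 × 2/1 ≈ 46.000 mcg/mL.
Steady-state trough Cmin,ss = Cmax,ss·f ≈ 46.000 × 0.5 ≈ 23.000 mcg/mL.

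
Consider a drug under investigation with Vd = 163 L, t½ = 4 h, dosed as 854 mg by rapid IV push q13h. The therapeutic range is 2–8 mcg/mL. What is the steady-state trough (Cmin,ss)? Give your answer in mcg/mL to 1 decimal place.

0.6 mcg/mL

k = ln2/t½ = ln2/4 ≈ 0.173287 h⁻¹; fraction remaining f = e^(−kτ) = e^(−0.173287×13) ≈ 0.1051.
Accumulation ratio R = 1/(1 − f) ≈ 1/0.8949 ≈ 1.1174.
Single-dose peak C₀ = D/Vd = 854/163 ≈ 5.239 mcg/mL.
Steady-state peak Cmax,ss = C₀·R ≈ 5.239 × 1.1174 ≈ 5.854 mcg/mL.
One interval later, Cmin,ss = Cmax,ss·e^(−kτ) ≈ 5.854 × 0.1051 ≈ 0.615 mcg/mL.
Trough 0.6 mcg/mL vs MEC 2 mcg/mL: subtherapeutic.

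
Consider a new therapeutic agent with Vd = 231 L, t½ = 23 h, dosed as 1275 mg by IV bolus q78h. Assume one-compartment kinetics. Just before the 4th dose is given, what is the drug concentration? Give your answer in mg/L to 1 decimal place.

f = (1/2)^(τ/t½) = (1/2)^(78/23) ≈ 0.0953.
C₀ = D/Vd = 1275/231 ≈ 5.519 mg/L.
Before the 4th dose, 3 doses have been given. Superposition: Cmin = C₀·(f + f² + … + f^3).
≈ 5.519 × (0.0953 + 0.0091 + 0.0009) ≈ 5.519 × 0.1053 ≈ 0.581 mg/L.

0.6 mg/L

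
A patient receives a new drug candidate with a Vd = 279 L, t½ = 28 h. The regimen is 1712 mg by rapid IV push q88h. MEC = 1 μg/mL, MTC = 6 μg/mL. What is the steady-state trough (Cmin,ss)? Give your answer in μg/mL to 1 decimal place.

Over one 88-h interval, 88/28 ≈ 3.1429 half-lives elapse, leaving f ≈ 0.1132 of each dose.
Single-dose peak C₀ = D/Vd = 1712/279 ≈ 6.136 μg/mL.
Steady-state trough Cmin,ss = C₀·f/(1−f) ≈ 6.136 × 0.1132/0.8868 ≈ 0.783 μg/mL.
Trough 0.8 μg/mL vs MEC 1 μg/mL: subtherapeutic.

0.8 μg/mL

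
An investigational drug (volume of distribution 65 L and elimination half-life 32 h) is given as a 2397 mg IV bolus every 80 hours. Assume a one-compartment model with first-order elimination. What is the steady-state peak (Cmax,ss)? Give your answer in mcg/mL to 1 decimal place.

44.8 mcg/mL

k = ln2/t½ = ln2/32 ≈ 0.021661 h⁻¹; fraction remaining f = e^(−kτ) = e^(−0.021661×80) ≈ 0.1768.
Accumulation ratio R = 1/(1 − f) ≈ 1/0.8232 ≈ 1.2148.
Each bolus raises the concentration by D/Vd = 2397/65 ≈ 36.877 mcg/mL.
Steady-state peak Cmax,ss = C₀·R ≈ 36.877 × 1.2148 ≈ 44.798 mcg/mL.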